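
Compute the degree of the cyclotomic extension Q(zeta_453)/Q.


The degree equals Euler's totient phi(453).
453 = 3 * 151
phi(453) = 300

300


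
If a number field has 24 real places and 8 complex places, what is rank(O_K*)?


By Dirichlet's unit theorem:
rank = r1 + r2 - 1
= 24 + 8 - 1
= 31

31


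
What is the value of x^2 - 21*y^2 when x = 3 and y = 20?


x^2 - d*y^2
= 3^2 - 21*20^2
= 9 - 8400
= -8391

-8391


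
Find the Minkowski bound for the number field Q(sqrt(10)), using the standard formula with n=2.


d = 10, d mod 4 = 2, so disc(K) = 4d = 40; |disc(K)| = 40
Real quadratic field, so n = 2, s = r2 = 0, r1 = 2
M = (n!/n^n) * (4/pi)^s * sqrt(|disc(K)|) = (2!/2^2) * (4/pi)^0 * sqrt(40)
= 0.5 * 1.000000 * 6.324555
= 3.1623

3.1623


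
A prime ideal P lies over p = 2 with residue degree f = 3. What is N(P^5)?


N(P^a) = p^(a*f)
= 2^(5*3)
= 2^15
= 32768

32768


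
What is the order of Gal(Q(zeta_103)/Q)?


|Gal(Q(zeta_103)/Q)| = phi(103)
= 102

102


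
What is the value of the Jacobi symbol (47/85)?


Compute (47/85) via quadratic reciprocity:
  reciprocity: (47/85) -> +(85/47)
  reduce: (38/47)
  pull out 2: (2/47) = +1  (since 47 mod 8 = 7)
  reciprocity: (19/47) -> -(47/19)
  reduce: (9/19)
  reciprocity: (9/19) -> +(19/9)
  reduce: (1/9)
  (1/9) = 1
Product of signs = -1

-1


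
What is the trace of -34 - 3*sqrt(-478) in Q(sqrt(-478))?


Tr(a + b*sqrt(d)) = (a + b*sqrt(d)) + (a - b*sqrt(d)) = 2a
= 2 * (-34)
= -68

-68


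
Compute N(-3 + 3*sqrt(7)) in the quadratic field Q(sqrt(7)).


N(a + b*sqrt(d)) = a^2 - d*b^2
= (-3)^2 - (7)*(3)^2
= 9 - 63
= -54

-54


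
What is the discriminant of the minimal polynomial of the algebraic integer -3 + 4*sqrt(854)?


The element -3 + 4*sqrt(854) has minimal polynomial:
x^2 + 6*x - 13655
Discriminant = (6)^2 - 4*(-13655)
= 36 + 54620
= 54656

54656


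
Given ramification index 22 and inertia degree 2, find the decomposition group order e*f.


|D_P| = e * f
= 22 * 2
= 44

44


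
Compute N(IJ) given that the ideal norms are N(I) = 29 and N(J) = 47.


N(IJ) = N(I) * N(J)
= 29 * 47
= 1363

1363


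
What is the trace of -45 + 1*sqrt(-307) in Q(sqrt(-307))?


Tr(a + b*sqrt(d)) = (a + b*sqrt(d)) + (a - b*sqrt(d)) = 2a
= 2 * (-45)
= -90

-90


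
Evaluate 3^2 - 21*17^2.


x^2 - d*y^2
= 3^2 - 21*17^2
= 9 - 6069
= -6060

-6060


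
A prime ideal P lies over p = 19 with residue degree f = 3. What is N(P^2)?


N(P^a) = p^(a*f)
= 19^(2*3)
= 19^6
= 47045881

47045881


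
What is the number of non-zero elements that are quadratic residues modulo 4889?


For prime p, the number of non-zero quadratic residues is (p-1)/2.
= (4889-1)/2
= 2444

2444


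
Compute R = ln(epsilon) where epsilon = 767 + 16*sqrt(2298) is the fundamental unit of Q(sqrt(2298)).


epsilon = 767 + 16*sqrt(2298)
= 1533.9993
R = ln(1533.9993)
= 7.3356

7.3356


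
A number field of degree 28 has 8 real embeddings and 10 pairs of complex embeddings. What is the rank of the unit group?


By Dirichlet's unit theorem:
rank = r1 + r2 - 1
= 8 + 10 - 1
= 17

17


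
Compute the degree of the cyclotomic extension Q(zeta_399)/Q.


The degree equals Euler's totient phi(399).
399 = 3 * 7 * 19
phi(399) = 216

216


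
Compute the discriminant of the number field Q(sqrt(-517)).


For K = Q(sqrt(d)) with d squarefree: disc(K) = d if d = 1 mod 4, and disc(K) = 4d if d = 2 or 3 mod 4.
Here d = -517, and d mod 4 = 3.
d = 3 mod 4, not 1 (O_K = Z[sqrt(d)]), so disc(K) = 4d = 4 * (-517) = -2068

-2068


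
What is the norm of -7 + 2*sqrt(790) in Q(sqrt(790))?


N(a + b*sqrt(d)) = a^2 - d*b^2
= (-7)^2 - (790)*(2)^2
= 49 - 3160
= -3111

-3111


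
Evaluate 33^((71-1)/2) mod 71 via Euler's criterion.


p = 71 is prime and the exponent is (p-1)/2 = 35, so by Euler's criterion 33^35 = (33/71) = +1 or -1 mod 71.
Compute by square-and-multiply:
  35 = 32 + 2 + 1 (binary 100011)
  Repeated squaring mod 71: 33^1 = 33, 33^2 = 24, 33^4 = 8, 33^8 = 64, 33^16 = 49, 33^32 = 58
  33^35 = 33^32 * 33^2 * 33^1 = 58 * 24 * 33 mod 71
    58 * 24 = 1392 = 43 mod 71
    43 * 33 = 1419 = 70 mod 71
  33^35 = 70 mod 71
Result 70 = p - 1 = -1 mod 71: 33 is a quadratic non-residue mod 71. As a residue in [0, p-1] the value is 70.
33^35 mod 71 = 70

70


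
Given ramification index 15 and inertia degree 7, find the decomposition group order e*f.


|D_P| = e * f
= 15 * 7
= 105

105


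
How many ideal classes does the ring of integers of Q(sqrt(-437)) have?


K = Q(sqrt(-437)). d mod 4 = 3, so D = disc(K) = 4d = -1748
h(K) equals the number of primitive reduced positive-definite forms (a, b, c) = a*x^2 + b*x*y + c*y^2 with b^2 - 4ac = D,
where reduced means |b| <= a <= c, with b >= 0 whenever |b| = a or a = c, and primitive means gcd(a, b, c) = 1.
Reduced forces 3a^2 <= |D| = 1748, so 1 <= a <= 24; b must have the parity of D, and c = (b^2 - D)/(4a) must be an integer >= a.
Enumerate a = 1..24, b in [-a, a]:
  a=1: (1, 0, 437)  [1]
  a=2: (2, 2, 219)  [1]
  a=3: (3, -2, 146), (3, 2, 146)  [2]
  a=4..5: none
  a=6: (6, -2, 73), (6, 2, 73)  [2]
  a=7: (7, -4, 63), (7, 4, 63)  [2]
  a=8: none
  a=9: (9, -4, 49), (9, 4, 49)  [2]
  a=10: none
  a=11: (11, -10, 42), (11, 10, 42)  [2]
  a=12..13: none
  a=14: (14, -10, 33), (14, 10, 33)  [2]
  a=15..17: none
  a=18: (18, -14, 27), (18, 14, 27)  [2]
  a=19: (19, 0, 23)  [1]
  a=20: none
  a=21: (21, -10, 22), (21, 4, 21), (21, 10, 22)  [3]
  a=22..24: none
Total reduced forms: 1 + 1 + 2 + 2 + 2 + 2 + 2 + 2 + 2 + 1 + 3 = 20
h = 20

20


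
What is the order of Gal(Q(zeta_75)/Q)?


|Gal(Q(zeta_75)/Q)| = phi(75)
= 40

40


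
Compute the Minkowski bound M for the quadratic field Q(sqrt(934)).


d = 934, d mod 4 = 2, so disc(K) = 4d = 3736; |disc(K)| = 3736
Real quadratic field, so n = 2, s = r2 = 0, r1 = 2
M = (n!/n^n) * (4/pi)^s * sqrt(|disc(K)|) = (2!/2^2) * (4/pi)^0 * sqrt(3736)
= 0.5 * 1.000000 * 61.122827
= 30.5614

30.5614


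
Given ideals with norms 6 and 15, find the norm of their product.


N(IJ) = N(I) * N(J)
= 6 * 15
= 90

90


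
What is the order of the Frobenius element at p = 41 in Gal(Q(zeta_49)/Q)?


The Frobenius at p in Gal(Q(zeta_n)/Q) = (Z/nZ)* is the class of p, so its order is ord_49(41), the smallest k >= 1 with 41^k = 1 mod 49.
n = 49 = 7^2, phi(49) = 42; the order divides phi(n).
Divisors of 42: 1, 2, 3, 6, 7, 14, 21, 42
Repeated squaring mod 49: 41^1 = 41, 41^2 = 15, 41^4 = 29, 41^8 = 8, 41^16 = 15, 41^32 = 29
Test divisors in increasing order:
  k=1: 41^1 = 41 mod 49
  k=2: 41^2 = 15 mod 49
  k=3: 41^3 = 15 * 41 = 27 mod 49
  k=6: 41^6 = 29 * 15 = 43 mod 49
  k=7: 41^7 = 29 * 15 * 41 = 48 mod 49
  k=14: 41^14 = 8 * 29 * 15 = 1 mod 49  <- first divisor giving 1
Order = 14

14


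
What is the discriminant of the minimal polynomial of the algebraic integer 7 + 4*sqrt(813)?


The element 7 + 4*sqrt(813) has minimal polynomial:
x^2 - 14*x - 12959
Discriminant = (-14)^2 - 4*(-12959)
= 196 + 51836
= 52032

52032


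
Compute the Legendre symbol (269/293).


p = 293 is prime, so compute (269/293) with the reciprocity algorithm (Jacobi-symbol steps: pull out 2s via (2/n), flip via reciprocity, reduce):
  reciprocity: (269/293) -> +(293/269)
  reduce: (24/269)
  pull out 2: (2/269) = -1  (since 269 mod 8 = 5)
  pull out 2: (2/269) = -1  (since 269 mod 8 = 5)
  pull out 2: (2/269) = -1  (since 269 mod 8 = 5)
  reciprocity: (3/269) -> +(269/3)
  reduce: (2/3)
  pull out 2: (2/3) = -1  (since 3 mod 8 = 3)
  (1/3) = 1
Product of signs = 1
(269/293) = 1

1


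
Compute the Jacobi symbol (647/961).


Compute (647/961) via quadratic reciprocity:
  reciprocity: (647/961) -> +(961/647)
  reduce: (314/647)
  pull out 2: (2/647) = +1  (since 647 mod 8 = 7)
  reciprocity: (157/647) -> +(647/157)
  reduce: (19/157)
  reciprocity: (19/157) -> +(157/19)
  reduce: (5/19)
  reciprocity: (5/19) -> +(19/5)
  reduce: (4/5)
  pull out 2: (2/5) = -1  (since 5 mod 8 = 5)
  pull out 2: (2/5) = -1  (since 5 mod 8 = 5)
  (1/5) = 1
Product of signs = 1

1


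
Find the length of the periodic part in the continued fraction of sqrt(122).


Run the CF algorithm for sqrt(122).
a_0 = floor(sqrt(122)) = 11; set m_0=0, q_0=1.
Recurrence: m' = q*a - m,  q' = (d - m'^2)/q,  a' = floor((a_0 + m')/q').
  step 1: m=11, q=1, a=22
a_1 = 2*a_0 = 22, so the period closes here.
sqrt(122) = [11; 22]
Period length = 1

1


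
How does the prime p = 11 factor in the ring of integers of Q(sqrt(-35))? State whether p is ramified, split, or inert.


K = Q(sqrt(-35)). Since d mod 4 = 1, disc(K) = -35.
Check p | disc: -35 mod 11 = 9.
p does not divide disc. Compute Legendre symbol (d/p):
9^((11-1)/2) mod 11 = 1
(d/p) = 1, so p splits: (p) = P*P' with e=1, f=1, g=2.
Therefore p is split.

split


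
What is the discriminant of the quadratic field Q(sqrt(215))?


For K = Q(sqrt(d)) with d squarefree: disc(K) = d if d = 1 mod 4, and disc(K) = 4d if d = 2 or 3 mod 4.
Here d = 215, and d mod 4 = 3.
d = 3 mod 4, not 1 (O_K = Z[sqrt(d)]), so disc(K) = 4d = 4 * (215) = 860

860


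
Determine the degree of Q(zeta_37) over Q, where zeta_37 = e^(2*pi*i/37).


The degree equals Euler's totient phi(37).
37 = 37
phi(37) = 36

36


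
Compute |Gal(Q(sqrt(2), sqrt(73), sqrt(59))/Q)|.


The 3 square roots of distinct primes are multiplicatively independent over Q,
so [K:Q] = 2^3 and Gal(K/Q) is isomorphic to (Z/2Z)^3.
|Gal| = 2^3 = 8

8


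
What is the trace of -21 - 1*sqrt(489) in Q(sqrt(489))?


Tr(a + b*sqrt(d)) = (a + b*sqrt(d)) + (a - b*sqrt(d)) = 2a
= 2 * (-21)
= -42

-42


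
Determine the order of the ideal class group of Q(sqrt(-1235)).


K = Q(sqrt(-1235)). d mod 4 = 1, so D = disc(K) = d = -1235
h(K) equals the number of primitive reduced positive-definite forms (a, b, c) = a*x^2 + b*x*y + c*y^2 with b^2 - 4ac = D,
where reduced means |b| <= a <= c, with b >= 0 whenever |b| = a or a = c, and primitive means gcd(a, b, c) = 1.
Reduced forces 3a^2 <= |D| = 1235, so 1 <= a <= 20; b must have the parity of D, and c = (b^2 - D)/(4a) must be an integer >= a.
Enumerate a = 1..20, b in [-a, a]:
  a=1: (1, 1, 309)  [1]
  a=2: none
  a=3: (3, -1, 103), (3, 1, 103)  [2]
  a=4: none
  a=5: (5, 5, 63)  [1]
  a=6: none
  a=7: (7, -5, 45), (7, 5, 45)  [2]
  a=8: none
  a=9: (9, -5, 35), (9, 5, 35)  [2]
  a=10..12: none
  a=13: (13, 13, 27)  [1]
  a=14: none
  a=15: (15, -5, 21), (15, 5, 21)  [2]
  a=16..18: none
  a=19: (19, 19, 21)  [1]
  a=20: none
Total reduced forms: 1 + 2 + 1 + 2 + 2 + 1 + 2 + 1 = 12
h = 12

12


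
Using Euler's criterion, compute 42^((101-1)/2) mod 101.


p = 101 is prime and the exponent is (p-1)/2 = 50, so by Euler's criterion 42^50 = (42/101) = +1 or -1 mod 101.
Compute by square-and-multiply:
  50 = 32 + 16 + 2 (binary 110010)
  Repeated squaring mod 101: 42^1 = 42, 42^2 = 47, 42^4 = 88, 42^8 = 68, 42^16 = 79, 42^32 = 80
  42^50 = 42^32 * 42^16 * 42^2 = 80 * 79 * 47 mod 101
    80 * 79 = 6320 = 58 mod 101
    58 * 47 = 2726 = 100 mod 101
  42^50 = 100 mod 101
Result 100 = p - 1 = -1 mod 101: 42 is a quadratic non-residue mod 101. As a residue in [0, p-1] the value is 100.
42^50 mod 101 = 100

100


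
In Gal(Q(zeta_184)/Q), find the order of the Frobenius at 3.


The Frobenius at p in Gal(Q(zeta_n)/Q) = (Z/nZ)* is the class of p, so its order is ord_184(3), the smallest k >= 1 with 3^k = 1 mod 184.
n = 184 = 2^3 * 23, phi(184) = 88; the order divides phi(n).
Divisors of 88: 1, 2, 4, 8, 11, 22, 44, 88
Repeated squaring mod 184: 3^1 = 3, 3^2 = 9, 3^4 = 81, 3^8 = 121, 3^16 = 105, 3^32 = 169, 3^64 = 41
Test divisors in increasing order:
  k=1: 3^1 = 3 mod 184
  k=2: 3^2 = 9 mod 184
  k=4: 3^4 = 81 mod 184
  k=8: 3^8 = 121 mod 184
  k=11: 3^11 = 121 * 9 * 3 = 139 mod 184
  k=22: 3^22 = 105 * 81 * 9 = 1 mod 184  <- first divisor giving 1
Order = 22

22


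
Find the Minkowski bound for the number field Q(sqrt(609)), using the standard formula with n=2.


d = 609, d mod 4 = 1, so disc(K) = d = 609; |disc(K)| = 609
Real quadratic field, so n = 2, s = r2 = 0, r1 = 2
M = (n!/n^n) * (4/pi)^s * sqrt(|disc(K)|) = (2!/2^2) * (4/pi)^0 * sqrt(609)
= 0.5 * 1.000000 * 24.677925
= 12.3390

12.3390


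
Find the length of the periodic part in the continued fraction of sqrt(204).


Run the CF algorithm for sqrt(204).
a_0 = floor(sqrt(204)) = 14; set m_0=0, q_0=1.
Recurrence: m' = q*a - m,  q' = (d - m'^2)/q,  a' = floor((a_0 + m')/q').
  step 1: m=14, q=8, a=3
  step 2: m=10, q=13, a=1
  step 3: m=3, q=15, a=1
  step 4: m=12, q=4, a=6
  step 5: m=12, q=15, a=1
  step 6: m=3, q=13, a=1
  step 7: m=10, q=8, a=3
  step 8: m=14, q=1, a=28
a_8 = 2*a_0 = 28, so the period closes here.
sqrt(204) = [14; 3, 1, 1, 6, 1, 1, 3, 28]
Period length = 8

8


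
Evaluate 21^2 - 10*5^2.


x^2 - d*y^2
= 21^2 - 10*5^2
= 441 - 250
= 191

191


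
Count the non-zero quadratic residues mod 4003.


For prime p, the number of non-zero quadratic residues is (p-1)/2.
= (4003-1)/2
= 2001

2001


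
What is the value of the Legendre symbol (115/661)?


p = 661 is prime, so compute (115/661) with the reciprocity algorithm (Jacobi-symbol steps: pull out 2s via (2/n), flip via reciprocity, reduce):
  reciprocity: (115/661) -> +(661/115)
  reduce: (86/115)
  pull out 2: (2/115) = -1  (since 115 mod 8 = 3)
  reciprocity: (43/115) -> -(115/43)
  reduce: (29/43)
  reciprocity: (29/43) -> +(43/29)
  reduce: (14/29)
  pull out 2: (2/29) = -1  (since 29 mod 8 = 5)
  reciprocity: (7/29) -> +(29/7)
  reduce: (1/7)
  (1/7) = 1
Product of signs = -1
(115/661) = -1

-1


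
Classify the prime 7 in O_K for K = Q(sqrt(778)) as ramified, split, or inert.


K = Q(sqrt(778)). Since d mod 4 = 2, disc(K) = 3112.
Check p | disc: 3112 mod 7 = 4.
p does not divide disc. Compute Legendre symbol (d/p):
1^((7-1)/2) mod 7 = 1
(d/p) = 1, so p splits: (p) = P*P' with e=1, f=1, g=2.
Therefore p is split.

split


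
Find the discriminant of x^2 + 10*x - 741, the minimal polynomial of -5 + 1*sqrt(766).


The element -5 + 1*sqrt(766) has minimal polynomial:
x^2 + 10*x - 741
Discriminant = (10)^2 - 4*(-741)
= 100 + 2964
= 3064

3064


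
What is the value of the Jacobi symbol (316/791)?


Compute (316/791) via quadratic reciprocity:
  pull out 2: (2/791) = +1  (since 791 mod 8 = 7)
  pull out 2: (2/791) = +1  (since 791 mod 8 = 7)
  reciprocity: (79/791) -> -(791/79)
  reduce: (1/79)
  (1/79) = 1
Product of signs = -1

-1


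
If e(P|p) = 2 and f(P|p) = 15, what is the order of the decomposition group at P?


|D_P| = e * f
= 2 * 15
= 30

30


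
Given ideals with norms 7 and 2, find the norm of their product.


N(IJ) = N(I) * N(J)
= 7 * 2
= 14

14


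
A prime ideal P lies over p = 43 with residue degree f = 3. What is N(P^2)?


N(P^a) = p^(a*f)
= 43^(2*3)
= 43^6
= 6321363049

6321363049


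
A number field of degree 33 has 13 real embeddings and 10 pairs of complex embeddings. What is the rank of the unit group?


By Dirichlet's unit theorem:
rank = r1 + r2 - 1
= 13 + 10 - 1
= 22

22


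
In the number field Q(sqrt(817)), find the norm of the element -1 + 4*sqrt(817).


N(a + b*sqrt(d)) = a^2 - d*b^2
= (-1)^2 - (817)*(4)^2
= 1 - 13072
= -13071

-13071


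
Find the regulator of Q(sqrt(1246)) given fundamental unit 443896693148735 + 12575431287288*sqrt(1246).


epsilon = 443896693148735 + 12575431287288*sqrt(1246)
= 8.8779e+14
R = ln(8.8779e+14)
= 34.4198

34.4198


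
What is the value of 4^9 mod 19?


p = 19 is prime and the exponent is (p-1)/2 = 9, so by Euler's criterion 4^9 = (4/19) = +1 or -1 mod 19.
Compute by square-and-multiply:
  9 = 8 + 1 (binary 1001)
  Repeated squaring mod 19: 4^1 = 4, 4^2 = 16, 4^4 = 9, 4^8 = 5
  4^9 = 4^8 * 4^1 = 5 * 4 mod 19
    5 * 4 = 20 = 1 mod 19
  4^9 = 1 mod 19
Result 1: 4 is a quadratic residue mod 19.
4^9 mod 19 = 1

1


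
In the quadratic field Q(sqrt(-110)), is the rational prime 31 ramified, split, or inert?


K = Q(sqrt(-110)). Since d mod 4 = 2, disc(K) = -440.
Check p | disc: -440 mod 31 = 25.
p does not divide disc. Compute Legendre symbol (d/p):
14^((31-1)/2) mod 31 = 1
(d/p) = 1, so p splits: (p) = P*P' with e=1, f=1, g=2.
Therefore p is split.

split


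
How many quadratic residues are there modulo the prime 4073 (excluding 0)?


For prime p, the number of non-zero quadratic residues is (p-1)/2.
= (4073-1)/2
= 2036

2036


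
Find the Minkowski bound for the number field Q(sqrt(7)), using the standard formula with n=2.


d = 7, d mod 4 = 3, so disc(K) = 4d = 28; |disc(K)| = 28
Real quadratic field, so n = 2, s = r2 = 0, r1 = 2
M = (n!/n^n) * (4/pi)^s * sqrt(|disc(K)|) = (2!/2^2) * (4/pi)^0 * sqrt(28)
= 0.5 * 1.000000 * 5.291503
= 2.6458

2.6458


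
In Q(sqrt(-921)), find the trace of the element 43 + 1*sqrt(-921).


Tr(a + b*sqrt(d)) = (a + b*sqrt(d)) + (a - b*sqrt(d)) = 2a
= 2 * (43)
= 86

86


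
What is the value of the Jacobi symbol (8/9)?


Compute (8/9) via quadratic reciprocity:
  pull out 2: (2/9) = +1  (since 9 mod 8 = 1)
  pull out 2: (2/9) = +1  (since 9 mod 8 = 1)
  pull out 2: (2/9) = +1  (since 9 mod 8 = 1)
  (1/9) = 1
Product of signs = 1

1


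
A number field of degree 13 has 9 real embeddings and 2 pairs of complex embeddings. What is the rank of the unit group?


By Dirichlet's unit theorem:
rank = r1 + r2 - 1
= 9 + 2 - 1
= 10

10


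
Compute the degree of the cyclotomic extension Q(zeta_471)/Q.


The degree equals Euler's totient phi(471).
471 = 3 * 157
phi(471) = 312

312


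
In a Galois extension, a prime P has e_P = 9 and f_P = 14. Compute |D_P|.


|D_P| = e * f
= 9 * 14
= 126

126


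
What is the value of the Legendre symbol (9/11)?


p = 11 is prime, so compute (9/11) with the reciprocity algorithm (Jacobi-symbol steps: pull out 2s via (2/n), flip via reciprocity, reduce):
  reciprocity: (9/11) -> +(11/9)
  reduce: (2/9)
  pull out 2: (2/9) = +1  (since 9 mod 8 = 1)
  (1/9) = 1
Product of signs = 1
(9/11) = 1

1


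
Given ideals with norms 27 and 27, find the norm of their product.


N(IJ) = N(I) * N(J)
= 27 * 27
= 729

729


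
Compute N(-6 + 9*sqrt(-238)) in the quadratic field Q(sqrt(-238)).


N(a + b*sqrt(d)) = a^2 - d*b^2
= (-6)^2 - (-238)*(9)^2
= 36 + 19278
= 19314

19314


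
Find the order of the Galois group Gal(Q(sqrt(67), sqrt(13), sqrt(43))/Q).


The 3 square roots of distinct primes are multiplicatively independent over Q,
so [K:Q] = 2^3 and Gal(K/Q) is isomorphic to (Z/2Z)^3.
|Gal| = 2^3 = 8

8


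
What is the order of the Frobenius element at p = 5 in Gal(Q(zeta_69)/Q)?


The Frobenius at p in Gal(Q(zeta_n)/Q) = (Z/nZ)* is the class of p, so its order is ord_69(5), the smallest k >= 1 with 5^k = 1 mod 69.
n = 69 = 3 * 23, phi(69) = 44; the order divides phi(n).
Divisors of 44: 1, 2, 4, 11, 22, 44
Repeated squaring mod 69: 5^1 = 5, 5^2 = 25, 5^4 = 4, 5^8 = 16, 5^16 = 49, 5^32 = 55
Test divisors in increasing order:
  k=1: 5^1 = 5 mod 69
  k=2: 5^2 = 25 mod 69
  k=4: 5^4 = 4 mod 69
  k=11: 5^11 = 16 * 25 * 5 = 68 mod 69
  k=22: 5^22 = 49 * 4 * 25 = 1 mod 69  <- first divisor giving 1
Order = 22

22


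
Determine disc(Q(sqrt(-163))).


For K = Q(sqrt(d)) with d squarefree: disc(K) = d if d = 1 mod 4, and disc(K) = 4d if d = 2 or 3 mod 4.
Here d = -163, and d mod 4 = 1.
d = 1 mod 4 (O_K = Z[(1+sqrt(d))/2]), so disc(K) = d = -163

-163


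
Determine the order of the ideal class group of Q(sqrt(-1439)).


K = Q(sqrt(-1439)). d mod 4 = 1, so D = disc(K) = d = -1439
h(K) equals the number of primitive reduced positive-definite forms (a, b, c) = a*x^2 + b*x*y + c*y^2 with b^2 - 4ac = D,
where reduced means |b| <= a <= c, with b >= 0 whenever |b| = a or a = c, and primitive means gcd(a, b, c) = 1.
Reduced forces 3a^2 <= |D| = 1439, so 1 <= a <= 21; b must have the parity of D, and c = (b^2 - D)/(4a) must be an integer >= a.
Enumerate a = 1..21, b in [-a, a]:
  a=1: (1, 1, 360)  [1]
  a=2: (2, -1, 180), (2, 1, 180)  [2]
  a=3: (3, -1, 120), (3, 1, 120)  [2]
  a=4: (4, -1, 90), (4, 1, 90)  [2]
  a=5: (5, -1, 72), (5, 1, 72)  [2]
  a=6: (6, -5, 61), (6, -1, 60), (6, 1, 60), (6, 5, 61)  [4]
  a=7: none
  a=8: (8, -1, 45), (8, 1, 45)  [2]
  a=9: (9, -1, 40), (9, 1, 40)  [2]
  a=10: (10, -9, 38), (10, -1, 36), (10, 1, 36), (10, 9, 38)  [4]
  a=11: none
  a=12: (12, -7, 31), (12, -1, 30), (12, 1, 30), (12, 7, 31)  [4]
  a=13: (13, -11, 30), (13, 11, 30)  [2]
  a=14: none
  a=15: (15, -11, 26), (15, -1, 24), (15, 1, 24), (15, 11, 26)  [4]
  a=16: (16, -15, 26), (16, 15, 26)  [2]
  a=17: none
  a=18: (18, -17, 24), (18, -1, 20), (18, 1, 20), (18, 17, 24)  [4]
  a=19: (19, -9, 20), (19, 9, 20)  [2]
  a=20..21: none
Total reduced forms: 1 + 2 + 2 + 2 + 2 + 4 + 2 + 2 + 4 + 4 + 2 + 4 + 2 + 4 + 2 = 39
h = 39

39


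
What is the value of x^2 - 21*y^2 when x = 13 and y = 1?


x^2 - d*y^2
= 13^2 - 21*1^2
= 169 - 21
= 148

148


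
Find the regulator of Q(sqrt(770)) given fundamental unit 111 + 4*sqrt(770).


epsilon = 111 + 4*sqrt(770)
= 221.9955
R = ln(221.9955)
= 5.4027

5.4027


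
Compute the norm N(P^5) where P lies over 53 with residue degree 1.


N(P^a) = p^(a*f)
= 53^(5*1)
= 53^5
= 418195493

418195493


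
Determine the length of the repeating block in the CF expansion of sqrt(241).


Run the CF algorithm for sqrt(241).
a_0 = floor(sqrt(241)) = 15; set m_0=0, q_0=1.
Recurrence: m' = q*a - m,  q' = (d - m'^2)/q,  a' = floor((a_0 + m')/q').
  step 1: m=15, q=16, a=1
  step 2: m=1, q=15, a=1
  step 3: m=14, q=3, a=9
  step 4: m=13, q=24, a=1
  step 5: m=11, q=5, a=5
  step 6: m=14, q=9, a=3
  step 7: m=13, q=8, a=3
  step 8: m=11, q=15, a=1
  step 9: m=4, q=15, a=1
  step 10: m=11, q=8, a=3
  step 11: m=13, q=9, a=3
  step 12: m=14, q=5, a=5
  step 13: m=11, q=24, a=1
  step 14: m=13, q=3, a=9
  step 15: m=14, q=15, a=1
  step 16: m=1, q=16, a=1
  step 17: m=15, q=1, a=30
a_17 = 2*a_0 = 30, so the period closes here.
sqrt(241) = [15; 1, 1, 9, 1, 5, 3, 3, 1, 1, 3, 3, 5, 1, 9, 1, 1, 30]
Period length = 17

17


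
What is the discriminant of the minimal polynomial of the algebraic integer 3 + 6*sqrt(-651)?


The element 3 + 6*sqrt(-651) has minimal polynomial:
x^2 - 6*x + 23445
Discriminant = (-6)^2 - 4*(23445)
= 36 - 93780
= -93744

-93744


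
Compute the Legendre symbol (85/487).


p = 487 is prime, so compute (85/487) with the reciprocity algorithm (Jacobi-symbol steps: pull out 2s via (2/n), flip via reciprocity, reduce):
  reciprocity: (85/487) -> +(487/85)
  reduce: (62/85)
  pull out 2: (2/85) = -1  (since 85 mod 8 = 5)
  reciprocity: (31/85) -> +(85/31)
  reduce: (23/31)
  reciprocity: (23/31) -> -(31/23)
  reduce: (8/23)
  pull out 2: (2/23) = +1  (since 23 mod 8 = 7)
  pull out 2: (2/23) = +1  (since 23 mod 8 = 7)
  pull out 2: (2/23) = +1  (since 23 mod 8 = 7)
  (1/23) = 1
Product of signs = 1
(85/487) = 1

1


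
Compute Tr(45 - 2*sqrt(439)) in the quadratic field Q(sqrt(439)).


Tr(a + b*sqrt(d)) = (a + b*sqrt(d)) + (a - b*sqrt(d)) = 2a
= 2 * (45)
= 90

90


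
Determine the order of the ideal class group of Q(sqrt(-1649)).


K = Q(sqrt(-1649)). d mod 4 = 3, so D = disc(K) = 4d = -6596
h(K) equals the number of primitive reduced positive-definite forms (a, b, c) = a*x^2 + b*x*y + c*y^2 with b^2 - 4ac = D,
where reduced means |b| <= a <= c, with b >= 0 whenever |b| = a or a = c, and primitive means gcd(a, b, c) = 1.
Reduced forces 3a^2 <= |D| = 6596, so 1 <= a <= 46; b must have the parity of D, and c = (b^2 - D)/(4a) must be an integer >= a.
Enumerate a = 1..46, b in [-a, a]:
  a=1: (1, 0, 1649)  [1]
  a=2: (2, 2, 825)  [1]
  a=3: (3, -2, 550), (3, 2, 550)  [2]
  a=4: none
  a=5: (5, -2, 330), (5, 2, 330)  [2]
  a=6: (6, -2, 275), (6, 2, 275)  [2]
  a=7..8: none
  a=9: (9, -8, 185), (9, 8, 185)  [2]
  a=10: (10, -2, 165), (10, 2, 165)  [2]
  a=11: (11, -2, 150), (11, 2, 150)  [2]
  a=12..14: none
  a=15: (15, -8, 111), (15, -2, 110), (15, 2, 110), (15, 8, 111)  [4]
  a=16: none
  a=17: (17, 0, 97)  [1]
  a=18: (18, -10, 93), (18, 10, 93)  [2]
  a=19: (19, -4, 87), (19, 4, 87)  [2]
  a=20..21: none
  a=22: (22, -2, 75), (22, 2, 75)  [2]
  a=23..24: none
  a=25: (25, -2, 66), (25, 2, 66)  [2]
  a=26: none
  a=27: (27, -10, 62), (27, 10, 62)  [2]
  a=28: none
  a=29: (29, -4, 57), (29, 4, 57)  [2]
  a=30: (30, -22, 59), (30, -2, 55), (30, 2, 55), (30, 22, 59)  [4]
  a=31: (31, -10, 54), (31, 10, 54)  [2]
  a=32: none
  a=33: (33, -20, 53), (33, -2, 50), (33, 2, 50), (33, 20, 53)  [4]
  a=34: (34, 34, 57)  [1]
  a=35..36: none
  a=37: (37, -8, 45), (37, 8, 45)  [2]
  a=38: (38, -34, 51), (38, 34, 51)  [2]
  a=39..40: none
  a=41: (41, -28, 45), (41, 28, 45)  [2]
  a=42..46: none
Total reduced forms: 1 + 1 + 2 + 2 + 2 + 2 + 2 + 2 + 4 + 1 + 2 + 2 + 2 + 2 + 2 + 2 + 4 + 2 + 4 + 1 + 2 + 2 + 2 = 48
h = 48

48


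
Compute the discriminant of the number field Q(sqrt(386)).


For K = Q(sqrt(d)) with d squarefree: disc(K) = d if d = 1 mod 4, and disc(K) = 4d if d = 2 or 3 mod 4.
Here d = 386, and d mod 4 = 2.
d = 2 mod 4, not 1 (O_K = Z[sqrt(d)]), so disc(K) = 4d = 4 * (386) = 1544

1544


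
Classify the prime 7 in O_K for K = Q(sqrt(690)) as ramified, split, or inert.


K = Q(sqrt(690)). Since d mod 4 = 2, disc(K) = 2760.
Check p | disc: 2760 mod 7 = 2.
p does not divide disc. Compute Legendre symbol (d/p):
4^((7-1)/2) mod 7 = 1
(d/p) = 1, so p splits: (p) = P*P' with e=1, f=1, g=2.
Therefore p is split.

split


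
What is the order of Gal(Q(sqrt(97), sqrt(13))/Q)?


The 2 square roots of distinct primes are multiplicatively independent over Q,
so [K:Q] = 2^2 and Gal(K/Q) is isomorphic to (Z/2Z)^2.
|Gal| = 2^2 = 4

4


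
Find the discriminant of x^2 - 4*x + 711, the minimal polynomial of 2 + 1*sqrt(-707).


The element 2 + 1*sqrt(-707) has minimal polynomial:
x^2 - 4*x + 711
Discriminant = (-4)^2 - 4*(711)
= 16 - 2844
= -2828

-2828


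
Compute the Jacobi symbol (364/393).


Compute (364/393) via quadratic reciprocity:
  pull out 2: (2/393) = +1  (since 393 mod 8 = 1)
  pull out 2: (2/393) = +1  (since 393 mod 8 = 1)
  reciprocity: (91/393) -> +(393/91)
  reduce: (29/91)
  reciprocity: (29/91) -> +(91/29)
  reduce: (4/29)
  pull out 2: (2/29) = -1  (since 29 mod 8 = 5)
  pull out 2: (2/29) = -1  (since 29 mod 8 = 5)
  (1/29) = 1
Product of signs = 1

1


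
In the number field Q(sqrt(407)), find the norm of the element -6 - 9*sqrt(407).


N(a + b*sqrt(d)) = a^2 - d*b^2
= (-6)^2 - (407)*(-9)^2
= 36 - 32967
= -32931

-32931


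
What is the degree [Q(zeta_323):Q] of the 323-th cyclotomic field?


The degree equals Euler's totient phi(323).
323 = 17 * 19
phi(323) = 288

288


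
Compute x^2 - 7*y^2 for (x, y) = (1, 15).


x^2 - d*y^2
= 1^2 - 7*15^2
= 1 - 1575
= -1574

-1574


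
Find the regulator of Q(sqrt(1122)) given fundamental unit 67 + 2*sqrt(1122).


epsilon = 67 + 2*sqrt(1122)
= 133.9925
R = ln(133.9925)
= 4.8978

4.8978


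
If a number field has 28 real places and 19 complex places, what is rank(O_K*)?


By Dirichlet's unit theorem:
rank = r1 + r2 - 1
= 28 + 19 - 1
= 46

46


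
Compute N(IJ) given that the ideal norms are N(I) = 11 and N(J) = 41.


N(IJ) = N(I) * N(J)
= 11 * 41
= 451

451


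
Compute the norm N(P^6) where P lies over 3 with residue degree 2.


N(P^a) = p^(a*f)
= 3^(6*2)
= 3^12
= 531441

531441


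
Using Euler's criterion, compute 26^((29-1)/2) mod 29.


p = 29 is prime and the exponent is (p-1)/2 = 14, so by Euler's criterion 26^14 = (26/29) = +1 or -1 mod 29.
Compute by square-and-multiply:
  14 = 8 + 4 + 2 (binary 1110)
  Repeated squaring mod 29: 26^1 = 26, 26^2 = 9, 26^4 = 23, 26^8 = 7
  26^14 = 26^8 * 26^4 * 26^2 = 7 * 23 * 9 mod 29
    7 * 23 = 161 = 16 mod 29
    16 * 9 = 144 = 28 mod 29
  26^14 = 28 mod 29
Result 28 = p - 1 = -1 mod 29: 26 is a quadratic non-residue mod 29. As a residue in [0, p-1] the value is 28.
26^14 mod 29 = 28

28


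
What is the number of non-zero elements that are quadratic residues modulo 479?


For prime p, the number of non-zero quadratic residues is (p-1)/2.
= (479-1)/2
= 239

239


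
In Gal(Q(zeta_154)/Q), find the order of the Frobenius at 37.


The Frobenius at p in Gal(Q(zeta_n)/Q) = (Z/nZ)* is the class of p, so its order is ord_154(37), the smallest k >= 1 with 37^k = 1 mod 154.
n = 154 = 2 * 7 * 11, phi(154) = 60; the order divides phi(n).
Divisors of 60: 1, 2, 3, 4, 5, 6, 10, 12, 15, 20, 30, 60
Repeated squaring mod 154: 37^1 = 37, 37^2 = 137, 37^4 = 135, 37^8 = 53, 37^16 = 37, 37^32 = 137
Test divisors in increasing order:
  k=1: 37^1 = 37 mod 154
  k=2: 37^2 = 137 mod 154
  k=3: 37^3 = 137 * 37 = 141 mod 154
  k=4: 37^4 = 135 mod 154
  k=5: 37^5 = 135 * 37 = 67 mod 154
  k=6: 37^6 = 135 * 137 = 15 mod 154
  k=10: 37^10 = 53 * 137 = 23 mod 154
  k=12: 37^12 = 53 * 135 = 71 mod 154
  k=15: 37^15 = 53 * 135 * 137 * 37 = 1 mod 154  <- first divisor giving 1
Order = 15

15


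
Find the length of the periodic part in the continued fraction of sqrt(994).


Run the CF algorithm for sqrt(994).
a_0 = floor(sqrt(994)) = 31; set m_0=0, q_0=1.
Recurrence: m' = q*a - m,  q' = (d - m'^2)/q,  a' = floor((a_0 + m')/q').
  step 1: m=31, q=33, a=1
  step 2: m=2, q=30, a=1
  step 3: m=28, q=7, a=8
  step 4: m=28, q=30, a=1
  step 5: m=2, q=33, a=1
  step 6: m=31, q=1, a=62
a_6 = 2*a_0 = 62, so the period closes here.
sqrt(994) = [31; 1, 1, 8, 1, 1, 62]
Period length = 6

6


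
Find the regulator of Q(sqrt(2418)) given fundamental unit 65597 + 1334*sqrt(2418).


epsilon = 65597 + 1334*sqrt(2418)
= 131194.0000
R = ln(131194.0000)
= 11.7844

11.7844


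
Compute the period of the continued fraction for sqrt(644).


Run the CF algorithm for sqrt(644).
a_0 = floor(sqrt(644)) = 25; set m_0=0, q_0=1.
Recurrence: m' = q*a - m,  q' = (d - m'^2)/q,  a' = floor((a_0 + m')/q').
  step 1: m=25, q=19, a=2
  step 2: m=13, q=25, a=1
  step 3: m=12, q=20, a=1
  step 4: m=8, q=29, a=1
  step 5: m=21, q=7, a=6
  step 6: m=21, q=29, a=1
  step 7: m=8, q=20, a=1
  step 8: m=12, q=25, a=1
  step 9: m=13, q=19, a=2
  step 10: m=25, q=1, a=50
a_10 = 2*a_0 = 50, so the period closes here.
sqrt(644) = [25; 2, 1, 1, 1, 6, 1, 1, 1, 2, 50]
Period length = 10

10


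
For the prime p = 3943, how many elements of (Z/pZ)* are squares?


For prime p, the number of non-zero quadratic residues is (p-1)/2.
= (3943-1)/2
= 1971

1971


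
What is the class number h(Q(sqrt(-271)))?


K = Q(sqrt(-271)). d mod 4 = 1, so D = disc(K) = d = -271
h(K) equals the number of primitive reduced positive-definite forms (a, b, c) = a*x^2 + b*x*y + c*y^2 with b^2 - 4ac = D,
where reduced means |b| <= a <= c, with b >= 0 whenever |b| = a or a = c, and primitive means gcd(a, b, c) = 1.
Reduced forces 3a^2 <= |D| = 271, so 1 <= a <= 9; b must have the parity of D, and c = (b^2 - D)/(4a) must be an integer >= a.
Enumerate a = 1..9, b in [-a, a]:
  a=1: (1, 1, 68)  [1]
  a=2: (2, -1, 34), (2, 1, 34)  [2]
  a=3: none
  a=4: (4, -1, 17), (4, 1, 17)  [2]
  a=5: (5, -3, 14), (5, 3, 14)  [2]
  a=6: none
  a=7: (7, -3, 10), (7, 3, 10)  [2]
  a=8: (8, -7, 10), (8, 7, 10)  [2]
  a=9: none
Total reduced forms: 1 + 2 + 2 + 2 + 2 + 2 = 11
h = 11

11


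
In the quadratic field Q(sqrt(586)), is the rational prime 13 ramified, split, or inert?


K = Q(sqrt(586)). Since d mod 4 = 2, disc(K) = 2344.
Check p | disc: 2344 mod 13 = 4.
p does not divide disc. Compute Legendre symbol (d/p):
1^((13-1)/2) mod 13 = 1
(d/p) = 1, so p splits: (p) = P*P' with e=1, f=1, g=2.
Therefore p is split.

split


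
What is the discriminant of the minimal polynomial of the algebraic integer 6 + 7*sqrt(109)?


The element 6 + 7*sqrt(109) has minimal polynomial:
x^2 - 12*x - 5305
Discriminant = (-12)^2 - 4*(-5305)
= 144 + 21220
= 21364

21364


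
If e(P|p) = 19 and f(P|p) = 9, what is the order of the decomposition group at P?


|D_P| = e * f
= 19 * 9
= 171

171


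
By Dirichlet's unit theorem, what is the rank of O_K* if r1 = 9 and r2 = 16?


By Dirichlet's unit theorem:
rank = r1 + r2 - 1
= 9 + 16 - 1
= 24

24


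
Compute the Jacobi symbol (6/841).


Compute (6/841) via quadratic reciprocity:
  pull out 2: (2/841) = +1  (since 841 mod 8 = 1)
  reciprocity: (3/841) -> +(841/3)
  reduce: (1/3)
  (1/3) = 1
Product of signs = 1

1


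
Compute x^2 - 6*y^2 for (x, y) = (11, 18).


x^2 - d*y^2
= 11^2 - 6*18^2
= 121 - 1944
= -1823

-1823


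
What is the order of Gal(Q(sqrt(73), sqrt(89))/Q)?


The 2 square roots of distinct primes are multiplicatively independent over Q,
so [K:Q] = 2^2 and Gal(K/Q) is isomorphic to (Z/2Z)^2.
|Gal| = 2^2 = 4

4


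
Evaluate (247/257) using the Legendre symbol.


p = 257 is prime, so compute (247/257) with the reciprocity algorithm (Jacobi-symbol steps: pull out 2s via (2/n), flip via reciprocity, reduce):
  reciprocity: (247/257) -> +(257/247)
  reduce: (10/247)
  pull out 2: (2/247) = +1  (since 247 mod 8 = 7)
  reciprocity: (5/247) -> +(247/5)
  reduce: (2/5)
  pull out 2: (2/5) = -1  (since 5 mod 8 = 5)
  (1/5) = 1
Product of signs = -1
(247/257) = -1

-1


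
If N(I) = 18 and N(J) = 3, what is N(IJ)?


N(IJ) = N(I) * N(J)
= 18 * 3
= 54

54


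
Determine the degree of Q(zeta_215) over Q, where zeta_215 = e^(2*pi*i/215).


The degree equals Euler's totient phi(215).
215 = 5 * 43
phi(215) = 168

168


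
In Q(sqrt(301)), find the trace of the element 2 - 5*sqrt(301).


Tr(a + b*sqrt(d)) = (a + b*sqrt(d)) + (a - b*sqrt(d)) = 2a
= 2 * (2)
= 4

4


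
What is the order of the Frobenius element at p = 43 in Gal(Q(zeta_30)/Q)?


The Frobenius at p in Gal(Q(zeta_n)/Q) = (Z/nZ)* is the class of p, so its order is ord_30(43), the smallest k >= 1 with 43^k = 1 mod 30.
n = 30 = 2 * 3 * 5, phi(30) = 8; the order divides phi(n).
Divisors of 8: 1, 2, 4, 8
Repeated squaring mod 30: 43^1 = 13, 43^2 = 19, 43^4 = 1, 43^8 = 1
Test divisors in increasing order:
  k=1: 43^1 = 13 mod 30
  k=2: 43^2 = 19 mod 30
  k=4: 43^4 = 1 mod 30  <- first divisor giving 1
Order = 4

4


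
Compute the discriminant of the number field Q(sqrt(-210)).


For K = Q(sqrt(d)) with d squarefree: disc(K) = d if d = 1 mod 4, and disc(K) = 4d if d = 2 or 3 mod 4.
Here d = -210, and d mod 4 = 2.
d = 2 mod 4, not 1 (O_K = Z[sqrt(d)]), so disc(K) = 4d = 4 * (-210) = -840

-840


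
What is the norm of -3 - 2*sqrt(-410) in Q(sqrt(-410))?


N(a + b*sqrt(d)) = a^2 - d*b^2
= (-3)^2 - (-410)*(-2)^2
= 9 + 1640
= 1649

1649


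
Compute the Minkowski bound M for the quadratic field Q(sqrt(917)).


d = 917, d mod 4 = 1, so disc(K) = d = 917; |disc(K)| = 917
Real quadratic field, so n = 2, s = r2 = 0, r1 = 2
M = (n!/n^n) * (4/pi)^s * sqrt(|disc(K)|) = (2!/2^2) * (4/pi)^0 * sqrt(917)
= 0.5 * 1.000000 * 30.282008
= 15.1410

15.1410


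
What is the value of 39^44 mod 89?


p = 89 is prime and the exponent is (p-1)/2 = 44, so by Euler's criterion 39^44 = (39/89) = +1 or -1 mod 89.
Compute by square-and-multiply:
  44 = 32 + 8 + 4 (binary 101100)
  Repeated squaring mod 89: 39^1 = 39, 39^2 = 8, 39^4 = 64, 39^8 = 2, 39^16 = 4, 39^32 = 16
  39^44 = 39^32 * 39^8 * 39^4 = 16 * 2 * 64 mod 89
    16 * 2 = 32 = 32 mod 89
    32 * 64 = 2048 = 1 mod 89
  39^44 = 1 mod 89
Result 1: 39 is a quadratic residue mod 89.
39^44 mod 89 = 1

1


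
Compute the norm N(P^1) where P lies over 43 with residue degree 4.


N(P^a) = p^(a*f)
= 43^(1*4)
= 43^4
= 3418801

3418801


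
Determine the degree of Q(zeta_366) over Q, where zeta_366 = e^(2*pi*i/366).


The degree equals Euler's totient phi(366).
366 = 2 * 3 * 61
phi(366) = 120

120


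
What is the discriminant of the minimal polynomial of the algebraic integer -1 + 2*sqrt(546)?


The element -1 + 2*sqrt(546) has minimal polynomial:
x^2 + 2*x - 2183
Discriminant = (2)^2 - 4*(-2183)
= 4 + 8732
= 8736

8736


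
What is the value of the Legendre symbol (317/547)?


p = 547 is prime, so compute (317/547) with the reciprocity algorithm (Jacobi-symbol steps: pull out 2s via (2/n), flip via reciprocity, reduce):
  reciprocity: (317/547) -> +(547/317)
  reduce: (230/317)
  pull out 2: (2/317) = -1  (since 317 mod 8 = 5)
  reciprocity: (115/317) -> +(317/115)
  reduce: (87/115)
  reciprocity: (87/115) -> -(115/87)
  reduce: (28/87)
  pull out 2: (2/87) = +1  (since 87 mod 8 = 7)
  pull out 2: (2/87) = +1  (since 87 mod 8 = 7)
  reciprocity: (7/87) -> -(87/7)
  reduce: (3/7)
  reciprocity: (3/7) -> -(7/3)
  reduce: (1/3)
  (1/3) = 1
Product of signs = 1
(317/547) = 1

1


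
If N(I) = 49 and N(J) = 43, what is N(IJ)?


N(IJ) = N(I) * N(J)
= 49 * 43
= 2107

2107


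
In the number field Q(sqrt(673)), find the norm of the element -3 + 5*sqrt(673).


N(a + b*sqrt(d)) = a^2 - d*b^2
= (-3)^2 - (673)*(5)^2
= 9 - 16825
= -16816

-16816


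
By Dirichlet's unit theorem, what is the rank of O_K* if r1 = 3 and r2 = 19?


By Dirichlet's unit theorem:
rank = r1 + r2 - 1
= 3 + 19 - 1
= 21

21


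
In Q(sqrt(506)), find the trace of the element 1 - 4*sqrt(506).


Tr(a + b*sqrt(d)) = (a + b*sqrt(d)) + (a - b*sqrt(d)) = 2a
= 2 * (1)
= 2

2


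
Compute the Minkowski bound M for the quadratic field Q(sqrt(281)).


d = 281, d mod 4 = 1, so disc(K) = d = 281; |disc(K)| = 281
Real quadratic field, so n = 2, s = r2 = 0, r1 = 2
M = (n!/n^n) * (4/pi)^s * sqrt(|disc(K)|) = (2!/2^2) * (4/pi)^0 * sqrt(281)
= 0.5 * 1.000000 * 16.763055
= 8.3815

8.3815


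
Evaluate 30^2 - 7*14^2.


x^2 - d*y^2
= 30^2 - 7*14^2
= 900 - 1372
= -472

-472


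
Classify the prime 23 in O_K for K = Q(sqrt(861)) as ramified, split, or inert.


K = Q(sqrt(861)). Since d mod 4 = 1, disc(K) = 861.
Check p | disc: 861 mod 23 = 10.
p does not divide disc. Compute Legendre symbol (d/p):
10^((23-1)/2) mod 23 = -1
(d/p) = -1, so p is inert: (p) stays prime with e=1, f=2, g=1.
Therefore p is inert.

inert


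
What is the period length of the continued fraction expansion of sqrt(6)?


Run the CF algorithm for sqrt(6).
a_0 = floor(sqrt(6)) = 2; set m_0=0, q_0=1.
Recurrence: m' = q*a - m,  q' = (d - m'^2)/q,  a' = floor((a_0 + m')/q').
  step 1: m=2, q=2, a=2
  step 2: m=2, q=1, a=4
a_2 = 2*a_0 = 4, so the period closes here.
sqrt(6) = [2; 2, 4]
Period length = 2

2


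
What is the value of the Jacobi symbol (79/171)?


Compute (79/171) via quadratic reciprocity:
  reciprocity: (79/171) -> -(171/79)
  reduce: (13/79)
  reciprocity: (13/79) -> +(79/13)
  reduce: (1/13)
  (1/13) = 1
Product of signs = -1

-1


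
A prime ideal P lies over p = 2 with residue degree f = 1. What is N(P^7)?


N(P^a) = p^(a*f)
= 2^(7*1)
= 2^7
= 128

128


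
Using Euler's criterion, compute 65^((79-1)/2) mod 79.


p = 79 is prime and the exponent is (p-1)/2 = 39, so by Euler's criterion 65^39 = (65/79) = +1 or -1 mod 79.
Compute by square-and-multiply:
  39 = 32 + 4 + 2 + 1 (binary 100111)
  Repeated squaring mod 79: 65^1 = 65, 65^2 = 38, 65^4 = 22, 65^8 = 10, 65^16 = 21, 65^32 = 46
  65^39 = 65^32 * 65^4 * 65^2 * 65^1 = 46 * 22 * 38 * 65 mod 79
    46 * 22 = 1012 = 64 mod 79
    64 * 38 = 2432 = 62 mod 79
    62 * 65 = 4030 = 1 mod 79
  65^39 = 1 mod 79
Result 1: 65 is a quadratic residue mod 79.
65^39 mod 79 = 1

1


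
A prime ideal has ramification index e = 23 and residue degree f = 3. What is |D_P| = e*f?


|D_P| = e * f
= 23 * 3
= 69

69


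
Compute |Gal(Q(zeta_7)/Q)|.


|Gal(Q(zeta_7)/Q)| = phi(7)
= 6

6


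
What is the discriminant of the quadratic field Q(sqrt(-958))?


For K = Q(sqrt(d)) with d squarefree: disc(K) = d if d = 1 mod 4, and disc(K) = 4d if d = 2 or 3 mod 4.
Here d = -958, and d mod 4 = 2.
d = 2 mod 4, not 1 (O_K = Z[sqrt(d)]), so disc(K) = 4d = 4 * (-958) = -3832

-3832


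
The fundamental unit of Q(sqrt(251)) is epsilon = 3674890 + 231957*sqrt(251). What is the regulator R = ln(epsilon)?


epsilon = 3674890 + 231957*sqrt(251)
= 7.3498e+06
R = ln(7.3498e+06)
= 15.8102

15.8102


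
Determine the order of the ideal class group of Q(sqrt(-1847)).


K = Q(sqrt(-1847)). d mod 4 = 1, so D = disc(K) = d = -1847
h(K) equals the number of primitive reduced positive-definite forms (a, b, c) = a*x^2 + b*x*y + c*y^2 with b^2 - 4ac = D,
where reduced means |b| <= a <= c, with b >= 0 whenever |b| = a or a = c, and primitive means gcd(a, b, c) = 1.
Reduced forces 3a^2 <= |D| = 1847, so 1 <= a <= 24; b must have the parity of D, and c = (b^2 - D)/(4a) must be an integer >= a.
Enumerate a = 1..24, b in [-a, a]:
  a=1: (1, 1, 462)  [1]
  a=2: (2, -1, 231), (2, 1, 231)  [2]
  a=3: (3, -1, 154), (3, 1, 154)  [2]
  a=4: (4, -3, 116), (4, 3, 116)  [2]
  a=5: none
  a=6: (6, -5, 78), (6, -1, 77), (6, 1, 77), (6, 5, 78)  [4]
  a=7: (7, -1, 66), (7, 1, 66)  [2]
  a=8: (8, -3, 58), (8, 3, 58)  [2]
  a=9: (9, -5, 52), (9, 5, 52)  [2]
  a=10: none
  a=11: (11, -1, 42), (11, 1, 42)  [2]
  a=12: (12, -11, 41), (12, -5, 39), (12, 5, 39), (12, 11, 41)  [4]
  a=13: (13, -5, 36), (13, 5, 36)  [2]
  a=14: (14, -13, 36), (14, -1, 33), (14, 1, 33), (14, 13, 36)  [4]
  a=15: none
  a=16: (16, -3, 29), (16, 3, 29)  [2]
  a=17: none
  a=18: (18, -13, 28), (18, -5, 26), (18, 5, 26), (18, 13, 28)  [4]
  a=19..20: none
  a=21: (21, -13, 24), (21, -1, 22), (21, 1, 22), (21, 13, 24)  [4]
  a=22: (22, -21, 26), (22, 21, 26)  [2]
  a=23: (23, -19, 24), (23, 19, 24)  [2]
  a=24: none
Total reduced forms: 1 + 2 + 2 + 2 + 4 + 2 + 2 + 2 + 2 + 4 + 2 + 4 + 2 + 4 + 4 + 2 + 2 = 43
h = 43

43
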